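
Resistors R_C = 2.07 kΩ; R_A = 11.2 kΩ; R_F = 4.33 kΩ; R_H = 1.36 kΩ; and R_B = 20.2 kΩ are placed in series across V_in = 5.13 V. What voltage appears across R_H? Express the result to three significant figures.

Total series resistance ΣR = 2.07 + 11.2 + 4.33 + 1.36 + 20.2 = 39.16 kΩ.
Voltage divider: V = V_in · (1.360 / 39.16) = 5.13 × 0.03473 = 0.1782 V.

V ≈ 0.178 V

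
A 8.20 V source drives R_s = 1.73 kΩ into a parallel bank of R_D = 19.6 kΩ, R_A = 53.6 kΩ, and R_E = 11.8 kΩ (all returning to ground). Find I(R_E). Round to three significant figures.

I ≈ 0.548 mA

Equivalent of the parallel group: R_p = 6.476 kΩ.
V_A = 8.20 × 6.476/8.206 = 6.471 V.
Branch current I = V_A/R_E = 6.471/11.8 = 0.5484 mA.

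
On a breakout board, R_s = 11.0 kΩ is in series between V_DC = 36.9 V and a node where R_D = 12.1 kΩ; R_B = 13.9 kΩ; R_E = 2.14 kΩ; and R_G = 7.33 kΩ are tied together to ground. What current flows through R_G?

I ≈ 0.539 mA

Combine the parallel branches: R_p = (1/12.1 + 1/13.9 + 1/2.14 + 1/7.33)⁻¹ = 1.319 kΩ.
V_A by voltage divider: V_A = 36.9 × 1.319/(11.0 + 1.319) = 3.950 V.
I(R_G) = V_A / R_G = 3.950/7.33 = 0.5389 mA.
(Equivalently: I_total = 2.995 mA, then current-divider fraction G_k/ΣG = 0.1799.)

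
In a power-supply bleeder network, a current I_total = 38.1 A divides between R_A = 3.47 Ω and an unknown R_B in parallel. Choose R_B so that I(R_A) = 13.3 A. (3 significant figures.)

The fraction through R_A equals R_B/(R_A+R_B).
13.3/38.1 = R_B/(R_A + R_B) → R_B = R_A · (0.3491)/(1 − 0.3491) = 3.47 × 0.5363 = 1.861 Ω.

R_B ≈ 1.86 Ω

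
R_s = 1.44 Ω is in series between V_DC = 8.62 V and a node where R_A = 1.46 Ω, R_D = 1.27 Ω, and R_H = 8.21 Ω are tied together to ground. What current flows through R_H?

Combine the parallel branches: R_p = (1/1.46 + 1/1.27 + 1/8.21)⁻¹ = 0.6273 Ω.
V_A by voltage divider: V_A = 8.62 × 0.6273/(1.44 + 0.6273) = 2.616 V.
I(R_H) = V_A / R_H = 2.616/8.21 = 0.3186 A.

I ≈ 0.319 A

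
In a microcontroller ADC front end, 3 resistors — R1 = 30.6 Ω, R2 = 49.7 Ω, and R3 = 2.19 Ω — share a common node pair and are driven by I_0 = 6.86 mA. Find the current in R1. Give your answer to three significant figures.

I ≈ 0.440 mA

ΣG = 1/30.6 + 1/49.7 + 1/2.19 = 0.5094.
Current divider: I(R1) = I_0 · G_k/ΣG = 6.86 × (0.03268/0.5094) = 6.86 × 0.06415 = 0.4401 mA.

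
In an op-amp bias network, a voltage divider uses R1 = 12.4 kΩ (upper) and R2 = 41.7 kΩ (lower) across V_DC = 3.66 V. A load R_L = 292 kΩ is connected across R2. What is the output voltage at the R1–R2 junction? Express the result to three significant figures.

V_out ≈ 2.73 V

R2 ‖ R_L = (41.7 × 292)/(41.7 + 292) = 36.49 kΩ.
Now apply the divider: V_out = 3.66 × 0.7464 = 2.732 V.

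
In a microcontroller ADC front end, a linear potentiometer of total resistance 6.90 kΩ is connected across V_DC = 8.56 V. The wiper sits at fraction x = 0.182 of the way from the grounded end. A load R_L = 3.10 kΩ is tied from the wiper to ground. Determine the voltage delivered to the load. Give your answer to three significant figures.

Lower segment x·R_p = 1.256 kΩ; upper segment (1−x)·R_p = 5.644 kΩ.
Lower segment in parallel with the load: 1.256 ‖ 3.10 = 0.8937 kΩ.
Loaded-divider output: V_out = 8.56 × 0.1367 = 1.170 V.

V_out ≈ 1.17 V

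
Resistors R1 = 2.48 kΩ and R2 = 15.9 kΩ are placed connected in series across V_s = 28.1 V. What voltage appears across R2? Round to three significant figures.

Total series resistance ΣR = 2.48 + 15.9 = 18.38 kΩ.
V = V_s · R/ΣR = 28.1 × 0.8651 = 24.31 V.

V ≈ 24.3 V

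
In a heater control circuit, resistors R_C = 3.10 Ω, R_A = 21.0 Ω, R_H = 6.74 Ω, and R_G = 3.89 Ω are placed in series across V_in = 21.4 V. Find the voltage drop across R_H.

Series total: ΣR = 3.10 + 21.0 + 6.74 + 3.89 = 34.73 Ω.
Voltage divider: V = V_in · (6.740 / 34.73) = 21.4 × 0.1941 = 4.153 V.

V ≈ 4.15 V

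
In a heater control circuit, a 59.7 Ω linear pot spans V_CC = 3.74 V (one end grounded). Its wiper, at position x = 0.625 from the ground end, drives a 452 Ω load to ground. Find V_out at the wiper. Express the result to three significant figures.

Lower segment x·R_p = 37.31 Ω; upper segment (1−x)·R_p = 22.39 Ω.
(x·R_p) ‖ R_L = 34.47 Ω.
V_out = 3.74 × 34.47/(22.39 + 34.47) = 2.267 V.
(Unloaded: V_out = x·V_CC = 2.34 V.)

V_out ≈ 2.27 V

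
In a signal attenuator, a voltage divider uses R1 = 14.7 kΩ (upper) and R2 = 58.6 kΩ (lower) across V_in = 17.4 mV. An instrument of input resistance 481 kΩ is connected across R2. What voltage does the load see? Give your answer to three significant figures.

V_out ≈ 13.6 mV

R2 ‖ R_L = (58.6 × 481)/(58.6 + 481) = 52.24 kΩ.
Now apply the divider: V_out = 17.4 × 0.7804 = 13.58 mV.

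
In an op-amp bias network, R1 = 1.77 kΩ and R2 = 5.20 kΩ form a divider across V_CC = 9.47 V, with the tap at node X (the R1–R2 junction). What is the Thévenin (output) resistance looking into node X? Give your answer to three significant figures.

R_th ≈ 1.32 kΩ

Zeroing V_CC shorts the top of R1 to ground, so R_th = R1 ‖ R2 = 1.321 kΩ.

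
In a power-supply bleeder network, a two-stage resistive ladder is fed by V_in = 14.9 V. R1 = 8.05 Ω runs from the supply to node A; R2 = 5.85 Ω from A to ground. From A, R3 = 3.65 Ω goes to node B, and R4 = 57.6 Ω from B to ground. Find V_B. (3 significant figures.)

The second stage (R3 + R4 = 61.25 Ω) loads node A in parallel with R2.
Effective lower resistance at A: R2 ‖ 61.25 = 5.340 Ω.
First divider: V_A = V_in · 5.340/(8.05 + 5.340) = 5.942 V.
Stage 2 is unloaded, so V_B = V_A · R4/(R3+R4) = 5.942 × 57.6/61.25 = 5.588 V.

V_B ≈ 5.59 V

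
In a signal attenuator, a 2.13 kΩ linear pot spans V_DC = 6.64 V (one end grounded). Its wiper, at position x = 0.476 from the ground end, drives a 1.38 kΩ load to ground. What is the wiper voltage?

Lower segment x·R_p = 1.014 kΩ; upper segment (1−x)·R_p = 1.116 kΩ.
R_L loads the lower segment: effective lower R = 0.5845 kΩ.
Then V_out = V_DC · 0.5845/(1.116 + 0.5845) = 2.282 V.

V_out ≈ 2.28 V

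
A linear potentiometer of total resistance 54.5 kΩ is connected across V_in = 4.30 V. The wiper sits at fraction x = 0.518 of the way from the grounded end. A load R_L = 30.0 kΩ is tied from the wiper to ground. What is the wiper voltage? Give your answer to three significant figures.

V_out ≈ 1.53 V

Lower segment x·R_p = 28.23 kΩ; upper segment (1−x)·R_p = 26.27 kΩ.
Lower segment in parallel with the load: 28.23 ‖ 30.0 = 14.54 kΩ.
V_out = 4.30 × 14.54/(26.27 + 14.54) = 1.532 V.
(Unloaded: V_out = x·V_in = 2.23 V.)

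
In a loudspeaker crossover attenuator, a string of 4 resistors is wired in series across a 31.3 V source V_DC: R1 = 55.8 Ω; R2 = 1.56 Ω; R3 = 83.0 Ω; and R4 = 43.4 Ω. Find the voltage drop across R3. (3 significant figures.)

Series total: ΣR = 55.8 + 1.56 + 83.0 + 43.4 = 183.8 Ω.
V = V_DC · R/ΣR = 31.3 × 0.4517 = 14.14 V.

V ≈ 14.1 V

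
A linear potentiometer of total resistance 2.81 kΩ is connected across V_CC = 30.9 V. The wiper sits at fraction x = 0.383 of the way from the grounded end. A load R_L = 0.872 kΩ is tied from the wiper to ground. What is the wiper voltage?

V_out ≈ 6.72 V

Split the track: R_lower = x·R_p = 1.076 kΩ, R_upper = (1−x)·R_p = 1.734 kΩ.
(x·R_p) ‖ R_L = 0.4817 kΩ.
Then V_out = V_CC · 0.4817/(1.734 + 0.4817) = 6.719 V.
(Unloaded: V_out = x·V_CC = 11.8 V.)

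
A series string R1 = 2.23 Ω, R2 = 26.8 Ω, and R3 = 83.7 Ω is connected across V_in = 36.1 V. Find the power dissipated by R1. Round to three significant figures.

P ≈ 0.229 W

ΣR = 112.7 Ω → I = 36.1/112.7 = 0.3202 A.
P(R1) = I²·R1 = (0.3202)² × 2.23 = 0.2287 W.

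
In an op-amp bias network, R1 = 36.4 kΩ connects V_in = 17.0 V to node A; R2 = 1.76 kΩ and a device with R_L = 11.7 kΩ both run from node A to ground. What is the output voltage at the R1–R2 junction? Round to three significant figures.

The load sits in parallel with R2, giving an effective lower resistance R2' = R2·R_L/(R2+R_L) = 1.530 kΩ.
Now apply the divider: V_out = 17.0 × 0.04033 = 0.6857 V.

V_out ≈ 0.686 V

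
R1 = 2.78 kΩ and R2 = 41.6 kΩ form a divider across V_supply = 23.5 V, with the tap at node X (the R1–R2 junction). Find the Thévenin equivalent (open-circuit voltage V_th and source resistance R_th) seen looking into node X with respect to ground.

V_th ≈ 22.0 V, R_th ≈ 2.61 kΩ

With X open, the divider is unloaded: V_th = 23.5 × 41.6/44.38 = 22.03 V.
With V_supply suppressed (replaced by a short), R_th = R1 ‖ R2 = (2.780 × 41.6)/(2.780 + 41.6) = 2.606 kΩ.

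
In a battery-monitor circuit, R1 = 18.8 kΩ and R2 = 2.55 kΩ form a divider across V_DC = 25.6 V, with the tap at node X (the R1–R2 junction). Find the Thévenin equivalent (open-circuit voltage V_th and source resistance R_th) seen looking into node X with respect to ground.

V_th ≈ 3.06 V, R_th ≈ 2.25 kΩ

V_th is the unloaded tap voltage: V_DC · R2/(R1+R2) = 25.6 × 0.1194 = 3.058 V.
Zeroing V_DC shorts the top of R1 to ground, so R_th = R1 ‖ R2 = 2.245 kΩ.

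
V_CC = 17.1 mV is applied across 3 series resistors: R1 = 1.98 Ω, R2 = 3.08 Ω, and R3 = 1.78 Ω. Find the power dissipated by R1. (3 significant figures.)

P ≈ 12.4 µW

ΣR = 6.840 Ω → I = 17.1/6.840 = 2.500 mA.
P = I²R = 6.250 × 1.98 = 12.38 µW.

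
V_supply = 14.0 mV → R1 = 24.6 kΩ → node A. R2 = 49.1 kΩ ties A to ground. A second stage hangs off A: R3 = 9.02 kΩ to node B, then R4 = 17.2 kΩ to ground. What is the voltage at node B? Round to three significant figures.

Node A sees R2 in parallel with the series input of stage 2, R3 + R4 = 26.22 kΩ.
Effective lower resistance at A: R2 ‖ 26.22 = 17.09 kΩ.
So V_A = 14.0 × 0.4100 = 5.740 mV.
V_B = V_A × 0.6560 = 3.765 mV.

V_B ≈ 3.77 mV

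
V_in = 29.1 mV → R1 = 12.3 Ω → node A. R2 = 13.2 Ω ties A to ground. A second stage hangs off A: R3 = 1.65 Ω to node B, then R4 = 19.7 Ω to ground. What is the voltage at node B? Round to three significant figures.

The second stage (R3 + R4 = 21.35 Ω) loads node A in parallel with R2.
R2 ‖ (R3+R4) = 8.157 Ω.
First divider: V_A = V_in · 8.157/(12.3 + 8.157) = 11.60 mV.
V_B = V_A × 0.9227 = 10.71 mV.

V_B ≈ 10.7 mV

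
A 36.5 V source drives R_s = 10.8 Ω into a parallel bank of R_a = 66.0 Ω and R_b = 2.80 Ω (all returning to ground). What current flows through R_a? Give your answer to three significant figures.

Equivalent of the parallel group: R_p = 2.686 Ω.
V_A = 36.5 × 2.686/13.49 = 7.270 V.
I(R_a) = V_A / R_a = 7.270/66.0 = 0.1101 A.

I ≈ 0.110 A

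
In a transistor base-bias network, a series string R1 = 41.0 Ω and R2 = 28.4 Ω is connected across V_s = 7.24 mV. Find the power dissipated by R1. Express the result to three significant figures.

P ≈ 0.446 µW

ΣR = 69.40 Ω → I = 7.24/69.40 = 0.1043 mA.
P = I²R = 0.01088 × 41.0 = 0.4462 µW.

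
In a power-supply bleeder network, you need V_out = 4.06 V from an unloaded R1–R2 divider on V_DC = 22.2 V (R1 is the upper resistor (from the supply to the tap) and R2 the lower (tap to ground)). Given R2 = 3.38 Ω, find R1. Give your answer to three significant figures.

Required fraction k = V_out/V_DC = 0.1829.
R1 = R2·(1/k − 1) = 3.38 × 4.468 = 15.10 Ω.

R1 ≈ 15.1 Ω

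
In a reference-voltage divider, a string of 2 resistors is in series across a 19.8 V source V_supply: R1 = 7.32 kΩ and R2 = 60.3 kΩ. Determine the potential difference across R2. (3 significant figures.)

Total series resistance ΣR = 7.32 + 60.3 = 67.62 kΩ.
By the voltage-divider rule, V = 19.8 × 60.30/67.62 = 17.66 V.

V ≈ 17.7 V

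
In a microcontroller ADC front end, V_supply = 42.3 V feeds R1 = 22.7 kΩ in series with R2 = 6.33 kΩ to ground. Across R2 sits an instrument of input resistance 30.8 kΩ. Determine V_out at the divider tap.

V_out ≈ 7.95 V

R2 ‖ R_L = (6.33 × 30.8)/(6.33 + 30.8) = 5.251 kΩ.
Now apply the divider: V_out = 42.3 × 0.1879 = 7.946 V.
(Unloaded it would be 9.22 V; the load pulls it down.)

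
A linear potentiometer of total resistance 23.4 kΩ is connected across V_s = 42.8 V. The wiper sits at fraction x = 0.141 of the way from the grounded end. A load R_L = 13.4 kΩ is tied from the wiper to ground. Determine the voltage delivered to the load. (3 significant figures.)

V_out ≈ 4.98 V

The pot divides into 20.10 kΩ above the wiper and 3.299 kΩ below.
(x·R_p) ‖ R_L = 2.648 kΩ.
Loaded-divider output: V_out = 42.8 × 0.1164 = 4.981 V.
(Unloaded: V_out = x·V_s = 6.03 V.)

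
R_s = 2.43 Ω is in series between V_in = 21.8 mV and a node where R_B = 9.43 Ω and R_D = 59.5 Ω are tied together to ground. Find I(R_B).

I ≈ 1.78 mA

Combine the parallel branches: R_p = (1/9.43 + 1/59.5)⁻¹ = 8.140 Ω.
V_A by voltage divider: V_A = 21.8 × 8.140/(2.43 + 8.140) = 16.79 mV.
I(R_B) = V_A / R_B = 16.79/9.43 = 1.780 mA.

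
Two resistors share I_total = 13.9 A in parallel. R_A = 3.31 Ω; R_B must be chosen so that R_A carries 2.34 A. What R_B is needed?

In a two-way split, I_A/I_total = R_B/(R_A + R_B).
With f = 0.1683, R_B = R_A · f/(1−f) = 3.31 × 0.2024 = 0.6700 Ω.

R_B ≈ 0.670 Ω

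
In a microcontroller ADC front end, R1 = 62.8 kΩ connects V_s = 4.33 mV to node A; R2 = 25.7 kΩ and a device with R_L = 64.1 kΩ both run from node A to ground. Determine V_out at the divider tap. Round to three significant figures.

V_out ≈ 0.979 mV

The load sits in parallel with R2, giving an effective lower resistance R2' = R2·R_L/(R2+R_L) = 18.34 kΩ.
Then V_out = V_s · R2'/(R1 + R2') = 4.33 × 18.34/81.14 = 0.9789 mV.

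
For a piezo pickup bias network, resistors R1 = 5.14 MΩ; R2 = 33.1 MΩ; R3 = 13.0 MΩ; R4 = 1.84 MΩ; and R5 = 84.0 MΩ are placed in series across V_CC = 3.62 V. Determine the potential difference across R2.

V ≈ 0.874 V

Total series resistance ΣR = 5.14 + 33.1 + 13.0 + 1.84 + 84.0 = 137.1 MΩ.
Voltage divider: V = V_CC · (33.10 / 137.1) = 3.62 × 0.2415 = 0.8741 V.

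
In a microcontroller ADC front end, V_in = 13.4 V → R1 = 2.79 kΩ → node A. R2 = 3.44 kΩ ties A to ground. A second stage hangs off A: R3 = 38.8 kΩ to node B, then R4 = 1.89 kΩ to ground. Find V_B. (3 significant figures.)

Looking into the second stage from A: R3 + R4 = 40.69 kΩ appears in parallel with R2.
R2 ‖ (R3+R4) = 3.172 kΩ.
First divider: V_A = V_in · 3.172/(2.79 + 3.172) = 7.129 V.
Stage 2 is unloaded, so V_B = V_A · R4/(R3+R4) = 7.129 × 1.89/40.69 = 0.3311 V.

V_B ≈ 0.331 V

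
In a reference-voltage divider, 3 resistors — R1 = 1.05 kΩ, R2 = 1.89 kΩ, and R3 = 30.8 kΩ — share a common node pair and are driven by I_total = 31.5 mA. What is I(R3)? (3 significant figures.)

Conductances: ΣG = 1/1.05 + 1/1.89 + 1/30.8 = 1.514 (1/kΩ).
By the current-divider rule, I = I_total · G_k/ΣG = 31.5 × 0.02145 = 0.6755 mA.

I ≈ 0.676 mA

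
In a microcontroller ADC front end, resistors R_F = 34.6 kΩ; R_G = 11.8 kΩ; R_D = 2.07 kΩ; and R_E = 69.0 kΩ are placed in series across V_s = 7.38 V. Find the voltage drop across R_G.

V ≈ 0.741 V

ΣR = 34.6 + 11.8 + 2.07 + 69.0 = 117.5 kΩ.
V = V_s · R/ΣR = 7.38 × 0.1005 = 0.7413 V.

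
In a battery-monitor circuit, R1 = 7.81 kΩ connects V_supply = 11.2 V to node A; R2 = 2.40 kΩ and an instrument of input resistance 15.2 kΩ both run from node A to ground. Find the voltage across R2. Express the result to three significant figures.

V_out ≈ 2.35 V

R2 ‖ R_L = (2.40 × 15.2)/(2.40 + 15.2) = 2.073 kΩ.
Now apply the divider: V_out = 11.2 × 0.2097 = 2.349 V.
(Unloaded it would be 2.63 V; the load pulls it down.)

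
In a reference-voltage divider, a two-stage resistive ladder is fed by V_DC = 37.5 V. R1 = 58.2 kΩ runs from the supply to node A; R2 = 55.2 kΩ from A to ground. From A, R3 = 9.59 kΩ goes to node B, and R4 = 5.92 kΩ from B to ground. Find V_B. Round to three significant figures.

Node A sees R2 in parallel with the series input of stage 2, R3 + R4 = 15.51 kΩ.
Effective lower resistance at A: R2 ‖ 15.51 = 12.11 kΩ.
So V_A = 37.5 × 0.1722 = 6.458 V.
Then the unloaded second divider: V_B = V_A × R4/(R3+R4) = 6.458 × 0.3817 = 2.465 V.

V_B ≈ 2.46 V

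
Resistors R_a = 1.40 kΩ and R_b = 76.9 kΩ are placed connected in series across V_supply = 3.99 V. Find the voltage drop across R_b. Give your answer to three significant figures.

V ≈ 3.92 V

Series total: ΣR = 1.40 + 76.9 = 78.30 kΩ.
V = V_supply · R/ΣR = 3.99 × 0.9821 = 3.919 V.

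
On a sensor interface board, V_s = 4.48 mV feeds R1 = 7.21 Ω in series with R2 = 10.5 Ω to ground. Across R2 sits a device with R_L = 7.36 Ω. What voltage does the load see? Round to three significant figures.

V_out ≈ 1.68 mV

The load sits in parallel with R2, giving an effective lower resistance R2' = R2·R_L/(R2+R_L) = 4.327 Ω.
Voltage divider with the loaded lower leg: V_out = 4.48 × 4.327/(7.21 + 4.327) = 4.48 × 0.3751 = 1.680 mV.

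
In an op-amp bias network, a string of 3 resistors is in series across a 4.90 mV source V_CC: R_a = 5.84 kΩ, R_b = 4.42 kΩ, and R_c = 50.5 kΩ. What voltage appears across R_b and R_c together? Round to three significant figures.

V ≈ 4.43 mV

Series total: ΣR = 5.84 + 4.42 + 50.5 = 60.76 kΩ.
R_{R_b..R_c} = 4.42 + 50.5 = 54.92 kΩ.
Voltage divider: V = V_CC · (54.92 / 60.76) = 4.90 × 0.9039 = 4.429 mV.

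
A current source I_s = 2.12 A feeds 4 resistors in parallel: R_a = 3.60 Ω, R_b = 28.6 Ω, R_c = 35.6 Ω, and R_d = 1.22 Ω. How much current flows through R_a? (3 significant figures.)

I ≈ 0.507 A

Total conductance ΣG = 1/3.60 + 1/28.6 + 1/35.6 + 1/1.22 = 1.161 (units of 1/Ω).
R_a takes the fraction G_k/ΣG = 0.2778/1.161 = 0.2394, so I = 2.12 × 0.2394 = 0.5074 A.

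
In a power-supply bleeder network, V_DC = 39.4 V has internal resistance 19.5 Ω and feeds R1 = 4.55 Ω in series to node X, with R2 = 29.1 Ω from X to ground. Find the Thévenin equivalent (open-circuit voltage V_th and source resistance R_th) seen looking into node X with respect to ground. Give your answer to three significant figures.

R1' = 19.5 + 4.55 = 24.05 Ω (source resistance + R1).
V_th is the unloaded tap voltage: V_DC · R2/(R1'+R2) = 39.4 × 0.5475 = 21.57 V.
Zeroing V_DC shorts the top of R1' to ground, so R_th = R1' ‖ R2 = 13.17 Ω.

V_th ≈ 21.6 V, R_th ≈ 13.2 Ω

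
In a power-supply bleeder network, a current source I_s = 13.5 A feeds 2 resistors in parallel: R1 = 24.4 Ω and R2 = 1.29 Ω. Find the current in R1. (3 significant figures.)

Two-branch current divider: I_k = I_s · R_other/(R_1 + R_2).
So I = 13.5 × 1.29/25.69 = 0.6779 A.

I ≈ 0.678 A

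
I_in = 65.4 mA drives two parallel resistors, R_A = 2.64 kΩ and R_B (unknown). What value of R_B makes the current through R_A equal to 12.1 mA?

In a two-way split, I_A/I_in = R_B/(R_A + R_B).
With f = 0.1850, R_B = R_A · f/(1−f) = 2.64 × 0.2270 = 0.5993 kΩ.

R_B ≈ 0.599 kΩ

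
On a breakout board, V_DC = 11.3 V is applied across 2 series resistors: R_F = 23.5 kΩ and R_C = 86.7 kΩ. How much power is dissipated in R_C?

Series current I = V_DC/ΣR = 11.3/110.2 = 0.1025 mA.
P = I²R = 0.01051 × 86.7 = 0.9116 mW.

P ≈ 0.912 mW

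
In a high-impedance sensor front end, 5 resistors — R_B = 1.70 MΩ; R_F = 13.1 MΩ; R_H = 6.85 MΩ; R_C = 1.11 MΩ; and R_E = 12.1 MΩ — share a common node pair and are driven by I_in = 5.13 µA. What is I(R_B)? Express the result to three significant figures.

I ≈ 1.68 µA

Conductances: ΣG = 1/1.70 + 1/13.1 + 1/6.85 + 1/1.11 + 1/12.1 = 1.794 (1/MΩ).
By the current-divider rule, I = I_in · G_k/ΣG = 5.13 × 0.3279 = 1.682 µA.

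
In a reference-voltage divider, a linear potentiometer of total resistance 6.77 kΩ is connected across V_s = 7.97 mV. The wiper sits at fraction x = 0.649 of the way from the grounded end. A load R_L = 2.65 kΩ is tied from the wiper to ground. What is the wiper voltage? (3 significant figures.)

The pot divides into 2.376 kΩ above the wiper and 4.394 kΩ below.
Lower segment in parallel with the load: 4.394 ‖ 2.65 = 1.653 kΩ.
V_out = 7.97 × 1.653/(2.376 + 1.653) = 3.270 mV.

V_out ≈ 3.27 mV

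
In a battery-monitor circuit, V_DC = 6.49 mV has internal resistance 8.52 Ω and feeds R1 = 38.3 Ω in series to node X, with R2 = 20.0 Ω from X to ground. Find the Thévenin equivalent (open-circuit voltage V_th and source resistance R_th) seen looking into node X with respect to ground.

R1' = 8.52 + 38.3 = 46.82 Ω (source resistance + R1).
With X open, the divider is unloaded: V_th = 6.49 × 20.0/66.82 = 1.943 mV.
Looking into X with the source shorted: R_th = R1'·R2/(R1'+R2) = 46.82 × 20.0/66.82 = 14.01 Ω.

V_th ≈ 1.94 mV, R_th ≈ 14.0 Ω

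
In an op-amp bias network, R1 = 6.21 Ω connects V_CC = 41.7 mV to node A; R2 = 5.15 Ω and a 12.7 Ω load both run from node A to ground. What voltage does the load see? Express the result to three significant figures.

V_out ≈ 15.5 mV

First combine the lower leg with the load: R2 ‖ R_L = 3.664 Ω.
Now apply the divider: V_out = 41.7 × 0.3711 = 15.47 mV.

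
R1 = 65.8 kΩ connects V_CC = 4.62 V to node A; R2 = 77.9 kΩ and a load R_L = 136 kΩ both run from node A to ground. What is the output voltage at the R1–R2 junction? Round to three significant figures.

First combine the lower leg with the load: R2 ‖ R_L = 49.53 kΩ.
Voltage divider with the loaded lower leg: V_out = 4.62 × 49.53/(65.8 + 49.53) = 4.62 × 0.4295 = 1.984 V.
(Unloaded it would be 2.50 V; the load pulls it down.)

V_out ≈ 1.98 V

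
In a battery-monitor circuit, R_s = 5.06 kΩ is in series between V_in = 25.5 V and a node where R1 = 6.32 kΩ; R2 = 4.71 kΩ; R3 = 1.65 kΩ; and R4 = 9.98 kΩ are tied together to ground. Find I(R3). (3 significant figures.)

I ≈ 2.40 mA

Combine the parallel branches: R_p = (1/6.32 + 1/4.71 + 1/1.65 + 1/9.98)⁻¹ = 0.9287 kΩ.
V_A = 25.5 × 0.9287/5.989 = 3.954 V.
I(R3) = V_A / R3 = 3.954/1.65 = 2.397 mA.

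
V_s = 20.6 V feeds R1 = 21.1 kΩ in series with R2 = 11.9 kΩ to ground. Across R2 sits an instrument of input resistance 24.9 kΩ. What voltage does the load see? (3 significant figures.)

The load sits in parallel with R2, giving an effective lower resistance R2' = R2·R_L/(R2+R_L) = 8.052 kΩ.
Then V_out = V_s · R2'/(R1 + R2') = 20.6 × 8.052/29.15 = 5.690 V.

V_out ≈ 5.69 V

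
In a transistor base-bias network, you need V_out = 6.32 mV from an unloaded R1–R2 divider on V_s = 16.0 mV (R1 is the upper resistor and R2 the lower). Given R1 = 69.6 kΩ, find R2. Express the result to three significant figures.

V_out/V_s = R2/(R1+R2) = 0.3950.
So R2 = R1 · V_out/(V_s − V_out) = 69.6 × 6.32/(16.0 − 6.32) = 69.6 × 0.6529 = 45.44 kΩ.

R2 ≈ 45.4 kΩ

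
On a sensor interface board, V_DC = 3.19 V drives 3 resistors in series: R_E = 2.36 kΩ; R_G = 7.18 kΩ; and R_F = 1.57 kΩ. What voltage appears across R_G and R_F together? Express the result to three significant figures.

ΣR = 2.36 + 7.18 + 1.57 = 11.11 kΩ.
R_{R_G..R_F} = 7.18 + 1.57 = 8.750 kΩ.
V = V_DC · R/ΣR = 3.19 × 0.7876 = 2.512 V.

V ≈ 2.51 V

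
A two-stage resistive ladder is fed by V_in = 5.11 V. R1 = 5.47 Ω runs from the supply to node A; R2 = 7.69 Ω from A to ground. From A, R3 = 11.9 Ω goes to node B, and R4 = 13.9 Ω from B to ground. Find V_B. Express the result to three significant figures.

Node A sees R2 in parallel with the series input of stage 2, R3 + R4 = 25.80 Ω.
R2 ‖ (R3+R4) = 5.924 Ω.
V_A = 5.11 × 5.924/(5.47 + 5.924) = 2.657 V.
Then the unloaded second divider: V_B = V_A × R4/(R3+R4) = 2.657 × 0.5388 = 1.431 V.

V_B ≈ 1.43 V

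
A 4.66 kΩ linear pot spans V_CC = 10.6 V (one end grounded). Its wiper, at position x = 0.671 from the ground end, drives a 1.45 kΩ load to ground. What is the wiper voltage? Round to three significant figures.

V_out ≈ 4.16 V

The pot divides into 1.533 kΩ above the wiper and 3.127 kΩ below.
Lower segment in parallel with the load: 3.127 ‖ 1.45 = 0.9906 kΩ.
Loaded-divider output: V_out = 10.6 × 0.3925 = 4.161 V.
(Unloaded: V_out = x·V_CC = 7.11 V.)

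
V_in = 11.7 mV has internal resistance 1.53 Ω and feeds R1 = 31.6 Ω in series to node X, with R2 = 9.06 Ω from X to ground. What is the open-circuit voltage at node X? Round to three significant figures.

R1' = 1.53 + 31.6 = 33.13 Ω (source resistance + R1).
With X open, the divider is unloaded: V_th = 11.7 × 9.06/42.19 = 2.512 mV.

V_th ≈ 2.51 mV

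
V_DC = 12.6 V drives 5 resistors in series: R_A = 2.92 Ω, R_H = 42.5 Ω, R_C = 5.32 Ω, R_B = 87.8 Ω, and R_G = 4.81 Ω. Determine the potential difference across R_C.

V ≈ 0.468 V

ΣR = 2.92 + 42.5 + 5.32 + 87.8 + 4.81 = 143.3 Ω.
Voltage divider: V = V_DC · (5.320 / 143.3) = 12.6 × 0.03711 = 0.4676 V.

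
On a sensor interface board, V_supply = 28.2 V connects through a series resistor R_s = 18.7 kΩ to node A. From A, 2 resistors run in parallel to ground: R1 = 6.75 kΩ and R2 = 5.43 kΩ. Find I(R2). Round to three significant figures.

I ≈ 0.720 mA

Equivalent of the parallel group: R_p = 3.009 kΩ.
Node voltage V_A = V_supply · R_p/(R_s + R_p) = 28.2 × 0.1386 = 3.909 V.
I(R2) = V_A / R2 = 3.909/5.43 = 0.7199 mA.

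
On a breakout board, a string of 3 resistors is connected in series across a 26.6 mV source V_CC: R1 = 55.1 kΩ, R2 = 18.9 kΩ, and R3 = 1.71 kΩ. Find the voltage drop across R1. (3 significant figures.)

Series total: ΣR = 55.1 + 18.9 + 1.71 = 75.71 kΩ.
Voltage divider: V = V_CC · (55.10 / 75.71) = 26.6 × 0.7278 = 19.36 mV.

V ≈ 19.4 mV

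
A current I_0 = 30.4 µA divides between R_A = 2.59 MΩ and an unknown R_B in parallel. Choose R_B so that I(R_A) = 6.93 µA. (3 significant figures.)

R_B ≈ 0.765 MΩ

The fraction through R_A equals R_B/(R_A+R_B).
6.93/30.4 = R_B/(R_A + R_B) → R_B = R_A · (0.2280)/(1 − 0.2280) = 2.59 × 0.2953 = 0.7648 MΩ.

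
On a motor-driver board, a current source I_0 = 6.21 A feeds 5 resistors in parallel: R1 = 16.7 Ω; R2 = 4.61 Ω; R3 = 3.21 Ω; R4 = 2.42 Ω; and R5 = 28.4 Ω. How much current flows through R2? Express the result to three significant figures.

I ≈ 1.30 A

ΣG = 1/16.7 + 1/4.61 + 1/3.21 + 1/2.42 + 1/28.4 = 1.037.
By the current-divider rule, I = I_0 · G_k/ΣG = 6.21 × 0.2092 = 1.299 A.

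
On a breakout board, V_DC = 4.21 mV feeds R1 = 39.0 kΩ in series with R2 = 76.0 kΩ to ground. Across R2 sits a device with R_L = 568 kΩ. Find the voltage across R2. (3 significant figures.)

V_out ≈ 2.66 mV

The load sits in parallel with R2, giving an effective lower resistance R2' = R2·R_L/(R2+R_L) = 67.03 kΩ.
Then V_out = V_DC · R2'/(R1 + R2') = 4.21 × 67.03/106.0 = 2.661 mV.
(Unloaded it would be 2.78 mV; the load pulls it down.)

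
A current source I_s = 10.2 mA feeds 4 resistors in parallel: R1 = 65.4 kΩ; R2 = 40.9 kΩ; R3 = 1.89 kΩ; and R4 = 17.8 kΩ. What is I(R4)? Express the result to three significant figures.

Total conductance ΣG = 1/65.4 + 1/40.9 + 1/1.89 + 1/17.8 = 0.6250 (units of 1/kΩ).
R4 takes the fraction G_k/ΣG = 0.05618/0.6250 = 0.08988, so I = 10.2 × 0.08988 = 0.9168 mA.

I ≈ 0.917 mA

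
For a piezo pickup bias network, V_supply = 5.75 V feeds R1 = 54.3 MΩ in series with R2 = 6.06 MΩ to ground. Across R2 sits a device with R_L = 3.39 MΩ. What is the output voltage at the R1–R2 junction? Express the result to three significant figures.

V_out ≈ 0.221 V

First combine the lower leg with the load: R2 ‖ R_L = 2.174 MΩ.
Voltage divider with the loaded lower leg: V_out = 5.75 × 2.174/(54.3 + 2.174) = 5.75 × 0.03849 = 0.2213 V.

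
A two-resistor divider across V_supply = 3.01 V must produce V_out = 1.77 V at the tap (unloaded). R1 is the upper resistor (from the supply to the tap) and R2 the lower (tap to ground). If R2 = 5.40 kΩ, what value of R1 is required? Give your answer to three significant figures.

R1 ≈ 3.78 kΩ

V_out/V_supply = R2/(R1+R2) = 0.5880.
R1 = R2·(1/k − 1) = 5.40 × 0.7006 = 3.783 kΩ.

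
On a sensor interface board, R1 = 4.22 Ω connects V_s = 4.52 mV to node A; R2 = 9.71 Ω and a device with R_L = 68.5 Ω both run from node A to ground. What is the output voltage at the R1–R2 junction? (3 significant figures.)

V_out ≈ 3.02 mV

R2 ‖ R_L = (9.71 × 68.5)/(9.71 + 68.5) = 8.504 Ω.
Voltage divider with the loaded lower leg: V_out = 4.52 × 8.504/(4.22 + 8.504) = 4.52 × 0.6684 = 3.021 mV.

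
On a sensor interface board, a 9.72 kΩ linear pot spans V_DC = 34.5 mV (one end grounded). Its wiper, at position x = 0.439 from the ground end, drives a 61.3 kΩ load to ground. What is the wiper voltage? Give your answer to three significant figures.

Split the track: R_lower = x·R_p = 4.267 kΩ, R_upper = (1−x)·R_p = 5.453 kΩ.
R_L loads the lower segment: effective lower R = 3.989 kΩ.
V_out = 34.5 × 3.989/(5.453 + 3.989) = 14.58 mV.

V_out ≈ 14.6 mV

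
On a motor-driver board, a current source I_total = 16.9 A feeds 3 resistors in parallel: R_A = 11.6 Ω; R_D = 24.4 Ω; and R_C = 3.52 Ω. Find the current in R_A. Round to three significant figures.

I ≈ 3.54 A

ΣG = 1/11.6 + 1/24.4 + 1/3.52 = 0.4113.
By the current-divider rule, I = I_total · G_k/ΣG = 16.9 × 0.2096 = 3.542 A.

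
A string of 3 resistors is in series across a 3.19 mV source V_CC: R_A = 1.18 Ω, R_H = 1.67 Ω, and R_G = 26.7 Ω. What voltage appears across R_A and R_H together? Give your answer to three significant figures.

Total series resistance ΣR = 1.18 + 1.67 + 26.7 = 29.55 Ω.
R_{R_A..R_H} = 1.18 + 1.67 = 2.850 Ω.
Voltage divider: V = V_CC · (2.850 / 29.55) = 3.19 × 0.09645 = 0.3077 mV.

V ≈ 0.308 mV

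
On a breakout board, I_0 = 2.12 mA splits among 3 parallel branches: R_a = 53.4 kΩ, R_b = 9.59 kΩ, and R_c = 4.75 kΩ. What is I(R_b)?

I ≈ 0.663 mA

Conductances: ΣG = 1/53.4 + 1/9.59 + 1/4.75 = 0.3335 (1/kΩ).
By the current-divider rule, I = I_0 · G_k/ΣG = 2.12 × 0.3126 = 0.6628 mA.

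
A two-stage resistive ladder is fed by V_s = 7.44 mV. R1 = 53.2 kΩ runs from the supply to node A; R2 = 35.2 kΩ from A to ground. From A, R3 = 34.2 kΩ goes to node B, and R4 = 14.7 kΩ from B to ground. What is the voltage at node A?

Looking into the second stage from A: R3 + R4 = 48.90 kΩ appears in parallel with R2.
R2 ‖ (R3+R4) = 20.47 kΩ.
First divider: V_A = V_s · 20.47/(53.2 + 20.47) = 2.067 mV.

V_A ≈ 2.07 mV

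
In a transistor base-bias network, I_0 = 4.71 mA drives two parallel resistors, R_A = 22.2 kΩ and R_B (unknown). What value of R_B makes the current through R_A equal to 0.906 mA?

Two-branch current divider: I_A = I_0 · R_B/(R_A + R_B).
With f = 0.1924, R_B = R_A · f/(1−f) = 22.2 × 0.2382 = 5.287 kΩ.

R_B ≈ 5.29 kΩ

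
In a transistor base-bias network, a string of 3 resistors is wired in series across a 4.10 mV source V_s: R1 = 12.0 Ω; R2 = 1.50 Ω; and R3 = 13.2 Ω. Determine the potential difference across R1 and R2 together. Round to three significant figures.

V ≈ 2.07 mV

Total series resistance ΣR = 12.0 + 1.50 + 13.2 = 26.70 Ω.
R_{R1..R2} = 12.0 + 1.50 = 13.50 Ω.
V = V_s · R/ΣR = 4.10 × 0.5056 = 2.073 mV.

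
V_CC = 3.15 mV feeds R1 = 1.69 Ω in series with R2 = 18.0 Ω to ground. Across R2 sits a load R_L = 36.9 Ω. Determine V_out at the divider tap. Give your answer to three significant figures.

V_out ≈ 2.76 mV

The load sits in parallel with R2, giving an effective lower resistance R2' = R2·R_L/(R2+R_L) = 12.10 Ω.
Voltage divider with the loaded lower leg: V_out = 3.15 × 12.10/(1.69 + 12.10) = 3.15 × 0.8774 = 2.764 mV.
(Unloaded it would be 2.88 mV; the load pulls it down.)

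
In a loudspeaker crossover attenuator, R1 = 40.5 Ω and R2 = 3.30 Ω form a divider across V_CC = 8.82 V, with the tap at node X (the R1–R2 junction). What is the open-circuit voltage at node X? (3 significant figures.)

V_th is the unloaded tap voltage: V_CC · R2/(R1+R2) = 8.82 × 0.07534 = 0.6645 V.

V_th ≈ 0.665 V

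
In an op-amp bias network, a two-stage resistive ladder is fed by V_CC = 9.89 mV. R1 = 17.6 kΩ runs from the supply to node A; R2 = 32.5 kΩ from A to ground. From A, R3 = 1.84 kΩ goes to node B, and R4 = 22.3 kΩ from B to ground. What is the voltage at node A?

Node A sees R2 in parallel with the series input of stage 2, R3 + R4 = 24.14 kΩ.
R2 ‖ (R3+R4) = 13.85 kΩ.
First divider: V_A = V_CC · 13.85/(17.6 + 13.85) = 4.356 mV.

V_A ≈ 4.36 mV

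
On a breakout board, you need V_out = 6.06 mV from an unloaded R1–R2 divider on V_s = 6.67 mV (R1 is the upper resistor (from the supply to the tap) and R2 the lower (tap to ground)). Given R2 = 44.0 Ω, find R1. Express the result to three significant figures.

Required fraction k = V_out/V_s = 0.9085.
R1 = R2·(1/k − 1) = 44.0 × 0.1007 = 4.429 Ω.

R1 ≈ 4.43 Ω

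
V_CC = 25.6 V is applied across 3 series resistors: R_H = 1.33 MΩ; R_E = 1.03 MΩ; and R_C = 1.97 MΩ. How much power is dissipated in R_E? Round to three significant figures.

The common current is I = 25.6/4.330 = 5.912 µA.
P = I²R = 34.95 × 1.03 = 36.00 µW.

P ≈ 36.0 µW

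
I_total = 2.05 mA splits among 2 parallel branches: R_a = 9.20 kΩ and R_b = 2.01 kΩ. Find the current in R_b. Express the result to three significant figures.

I ≈ 1.68 mA

With just two branches, the current splits inversely with resistance.
I(R_b) = 2.05 × 9.20/(9.20 + 2.01) = 2.05 × 0.8207 = 1.682 mA.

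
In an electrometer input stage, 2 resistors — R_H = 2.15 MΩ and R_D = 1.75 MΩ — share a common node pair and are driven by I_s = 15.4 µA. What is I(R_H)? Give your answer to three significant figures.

For two parallel branches, I_k = I_s · (other R)/(sum of R).
I(R_H) = 15.4 × 1.75/(2.15 + 1.75) = 15.4 × 0.4487 = 6.910 µA.

I ≈ 6.91 µA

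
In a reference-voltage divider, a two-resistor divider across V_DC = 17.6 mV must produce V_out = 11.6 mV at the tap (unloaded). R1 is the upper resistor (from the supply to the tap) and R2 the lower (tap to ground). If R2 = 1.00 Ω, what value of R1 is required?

Required fraction k = V_out/V_DC = 0.6591.
R1 = R2·(1/k − 1) = 1.00 × 0.5172 = 0.5172 Ω.

R1 ≈ 0.517 Ω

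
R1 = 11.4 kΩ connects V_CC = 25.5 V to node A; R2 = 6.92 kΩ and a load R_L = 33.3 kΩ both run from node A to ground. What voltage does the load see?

V_out ≈ 8.53 V

The load sits in parallel with R2, giving an effective lower resistance R2' = R2·R_L/(R2+R_L) = 5.729 kΩ.
Now apply the divider: V_out = 25.5 × 0.3345 = 8.529 V.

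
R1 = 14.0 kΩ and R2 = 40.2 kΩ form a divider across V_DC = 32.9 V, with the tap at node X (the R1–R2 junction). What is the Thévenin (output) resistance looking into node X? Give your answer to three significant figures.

Looking into X with the source shorted: R_th = R1·R2/(R1+R2) = 14.00 × 40.2/54.20 = 10.38 kΩ.

R_th ≈ 10.4 kΩ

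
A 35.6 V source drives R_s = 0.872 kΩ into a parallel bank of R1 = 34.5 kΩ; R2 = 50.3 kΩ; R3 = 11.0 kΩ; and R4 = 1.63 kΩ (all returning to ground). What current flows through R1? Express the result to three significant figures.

Combine the parallel branches: R_p = (1/34.5 + 1/50.3 + 1/11.0 + 1/1.63)⁻¹ = 1.328 kΩ.
Node voltage V_A = V_in · R_p/(R_s + R_p) = 35.6 × 0.6036 = 21.49 V.
I(R1) = V_A / R1 = 21.49/34.5 = 0.6228 mA.

I ≈ 0.623 mA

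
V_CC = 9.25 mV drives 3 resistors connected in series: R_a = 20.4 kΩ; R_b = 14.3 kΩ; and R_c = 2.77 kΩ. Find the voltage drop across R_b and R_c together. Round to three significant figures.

V ≈ 4.21 mV

Total series resistance ΣR = 20.4 + 14.3 + 2.77 = 37.47 kΩ.
R_{R_b..R_c} = 14.3 + 2.77 = 17.07 kΩ.
V = V_CC · R/ΣR = 9.25 × 0.4556 = 4.214 mV.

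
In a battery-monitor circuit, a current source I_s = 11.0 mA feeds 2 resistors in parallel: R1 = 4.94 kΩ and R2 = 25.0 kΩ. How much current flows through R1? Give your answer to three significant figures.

For two parallel branches, I_k = I_s · (other R)/(sum of R).
I(R1) = 11.0 × 25.0/(4.94 + 25.0) = 11.0 × 0.8350 = 9.185 mA.

I ≈ 9.19 mA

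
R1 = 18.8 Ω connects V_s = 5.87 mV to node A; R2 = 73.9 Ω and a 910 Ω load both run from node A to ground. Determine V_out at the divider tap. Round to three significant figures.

V_out ≈ 4.60 mV

The load sits in parallel with R2, giving an effective lower resistance R2' = R2·R_L/(R2+R_L) = 68.35 Ω.
Voltage divider with the loaded lower leg: V_out = 5.87 × 68.35/(18.8 + 68.35) = 5.87 × 0.7843 = 4.604 mV.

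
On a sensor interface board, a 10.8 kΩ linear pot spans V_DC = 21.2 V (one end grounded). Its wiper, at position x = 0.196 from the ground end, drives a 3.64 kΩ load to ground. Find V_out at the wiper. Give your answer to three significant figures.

V_out ≈ 2.83 V

The pot divides into 8.683 kΩ above the wiper and 2.117 kΩ below.
R_L loads the lower segment: effective lower R = 1.338 kΩ.
Loaded-divider output: V_out = 21.2 × 0.1336 = 2.831 V.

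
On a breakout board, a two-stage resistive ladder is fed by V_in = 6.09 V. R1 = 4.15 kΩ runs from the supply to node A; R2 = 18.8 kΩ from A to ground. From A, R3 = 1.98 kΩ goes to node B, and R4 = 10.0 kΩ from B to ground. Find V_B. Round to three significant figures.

V_B ≈ 3.24 V

The second stage (R3 + R4 = 11.98 kΩ) loads node A in parallel with R2.
R2 ‖ (R3+R4) = 7.317 kΩ.
So V_A = 6.09 × 0.6381 = 3.886 V.
Then the unloaded second divider: V_B = V_A × R4/(R3+R4) = 3.886 × 0.8347 = 3.244 V.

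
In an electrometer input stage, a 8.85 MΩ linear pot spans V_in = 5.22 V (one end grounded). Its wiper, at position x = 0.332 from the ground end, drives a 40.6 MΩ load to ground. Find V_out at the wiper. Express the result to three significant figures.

Lower segment x·R_p = 2.938 MΩ; upper segment (1−x)·R_p = 5.912 MΩ.
R_L loads the lower segment: effective lower R = 2.740 MΩ.
Loaded-divider output: V_out = 5.22 × 0.3167 = 1.653 V.

V_out ≈ 1.65 V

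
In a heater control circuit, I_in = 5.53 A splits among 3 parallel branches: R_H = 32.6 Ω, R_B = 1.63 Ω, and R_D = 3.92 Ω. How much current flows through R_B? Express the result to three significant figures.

ΣG = 1/32.6 + 1/1.63 + 1/3.92 = 0.8993.
By the current-divider rule, I = I_in · G_k/ΣG = 5.53 × 0.6822 = 3.773 A.

I ≈ 3.77 A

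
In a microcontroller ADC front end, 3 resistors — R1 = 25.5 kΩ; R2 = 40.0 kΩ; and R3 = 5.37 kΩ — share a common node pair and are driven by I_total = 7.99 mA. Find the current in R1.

Total conductance ΣG = 1/25.5 + 1/40.0 + 1/5.37 = 0.2504 (units of 1/kΩ).
By the current-divider rule, I = I_total · G_k/ΣG = 7.99 × 0.1566 = 1.251 mA.

I ≈ 1.25 mA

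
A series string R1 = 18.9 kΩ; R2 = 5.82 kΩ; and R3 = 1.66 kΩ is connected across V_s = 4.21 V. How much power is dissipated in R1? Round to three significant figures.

The common current is I = 4.21/26.38 = 0.1596 mA.
P = I²R = 0.02547 × 18.9 = 0.4814 mW.

P ≈ 0.481 mW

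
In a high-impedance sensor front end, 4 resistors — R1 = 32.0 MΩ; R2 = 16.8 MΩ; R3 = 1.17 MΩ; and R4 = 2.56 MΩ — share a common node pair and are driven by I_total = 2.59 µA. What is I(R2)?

I ≈ 0.115 µA

ΣG = 1/32.0 + 1/16.8 + 1/1.17 + 1/2.56 = 1.336.
Current divider: I(R2) = I_total · G_k/ΣG = 2.59 × (0.05952/1.336) = 2.59 × 0.04455 = 0.1154 µA.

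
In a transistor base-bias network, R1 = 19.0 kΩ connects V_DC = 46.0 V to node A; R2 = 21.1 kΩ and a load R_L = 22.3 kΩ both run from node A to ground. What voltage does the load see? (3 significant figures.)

R2 ‖ R_L = (21.1 × 22.3)/(21.1 + 22.3) = 10.84 kΩ.
Voltage divider with the loaded lower leg: V_out = 46.0 × 10.84/(19.0 + 10.84) = 46.0 × 0.3633 = 16.71 V.
(Unloaded it would be 24.2 V; the load pulls it down.)

V_out ≈ 16.7 V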